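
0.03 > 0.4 False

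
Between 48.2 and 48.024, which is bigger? 48.2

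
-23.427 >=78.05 False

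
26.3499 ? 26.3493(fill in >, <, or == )>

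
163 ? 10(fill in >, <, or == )>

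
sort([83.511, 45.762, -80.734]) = [-80.734, 45.762, 83.511]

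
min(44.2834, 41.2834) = 41.2834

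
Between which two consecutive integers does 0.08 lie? 0 and 1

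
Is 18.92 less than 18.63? No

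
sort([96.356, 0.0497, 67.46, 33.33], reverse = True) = [96.356, 67.46, 33.33, 0.0497]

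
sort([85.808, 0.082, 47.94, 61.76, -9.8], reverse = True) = [85.808, 61.76, 47.94, 0.082, -9.8]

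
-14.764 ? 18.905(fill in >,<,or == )<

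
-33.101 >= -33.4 True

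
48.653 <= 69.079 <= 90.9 True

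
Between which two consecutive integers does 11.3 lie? 11 and 12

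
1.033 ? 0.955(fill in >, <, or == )>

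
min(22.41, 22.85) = 22.41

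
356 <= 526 True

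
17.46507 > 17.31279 True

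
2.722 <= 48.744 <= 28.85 False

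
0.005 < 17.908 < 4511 True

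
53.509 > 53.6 False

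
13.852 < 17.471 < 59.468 True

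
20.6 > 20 True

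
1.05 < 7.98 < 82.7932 True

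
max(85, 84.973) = 85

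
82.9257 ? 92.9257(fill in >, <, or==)<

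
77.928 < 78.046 True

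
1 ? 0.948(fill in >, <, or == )>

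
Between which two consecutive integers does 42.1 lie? 42 and 43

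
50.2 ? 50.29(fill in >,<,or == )<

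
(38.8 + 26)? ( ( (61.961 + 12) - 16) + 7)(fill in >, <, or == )<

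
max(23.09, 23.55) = 23.55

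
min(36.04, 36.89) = 36.04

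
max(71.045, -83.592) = 71.045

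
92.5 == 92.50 True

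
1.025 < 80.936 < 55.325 False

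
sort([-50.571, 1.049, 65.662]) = [-50.571, 1.049, 65.662]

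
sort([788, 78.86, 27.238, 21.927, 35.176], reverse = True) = [788, 78.86, 35.176, 27.238, 21.927]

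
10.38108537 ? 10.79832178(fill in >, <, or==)<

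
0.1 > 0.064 True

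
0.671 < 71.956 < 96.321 True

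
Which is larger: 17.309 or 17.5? 17.5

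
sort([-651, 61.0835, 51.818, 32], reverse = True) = [61.0835, 51.818, 32, -651]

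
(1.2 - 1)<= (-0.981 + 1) False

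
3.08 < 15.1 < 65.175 True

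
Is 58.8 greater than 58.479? Yes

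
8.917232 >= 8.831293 True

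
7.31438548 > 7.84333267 False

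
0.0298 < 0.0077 False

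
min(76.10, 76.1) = 76.10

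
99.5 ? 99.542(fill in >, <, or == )<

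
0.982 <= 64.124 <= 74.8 True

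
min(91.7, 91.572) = 91.572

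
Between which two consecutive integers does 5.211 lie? 5 and 6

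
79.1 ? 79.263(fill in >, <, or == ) <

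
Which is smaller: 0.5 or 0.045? 0.045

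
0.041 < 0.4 True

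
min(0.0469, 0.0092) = 0.0092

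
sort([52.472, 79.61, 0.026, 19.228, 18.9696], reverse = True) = [79.61, 52.472, 19.228, 18.9696, 0.026]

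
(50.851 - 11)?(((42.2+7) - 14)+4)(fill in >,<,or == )>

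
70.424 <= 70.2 False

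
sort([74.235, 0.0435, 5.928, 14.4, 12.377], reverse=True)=[74.235, 14.4, 12.377, 5.928, 0.0435]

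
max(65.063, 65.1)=65.1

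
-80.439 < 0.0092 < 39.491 True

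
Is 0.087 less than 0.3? Yes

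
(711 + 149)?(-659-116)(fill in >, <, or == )>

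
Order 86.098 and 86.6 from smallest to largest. 86.098, 86.6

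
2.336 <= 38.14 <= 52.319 True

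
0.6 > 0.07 True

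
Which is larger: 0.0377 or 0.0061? 0.0377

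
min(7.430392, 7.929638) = 7.430392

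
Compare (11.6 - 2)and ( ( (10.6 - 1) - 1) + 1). They are equal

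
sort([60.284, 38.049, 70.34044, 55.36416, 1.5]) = [1.5, 38.049, 55.36416, 60.284, 70.34044]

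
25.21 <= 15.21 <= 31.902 False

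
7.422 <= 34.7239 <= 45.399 True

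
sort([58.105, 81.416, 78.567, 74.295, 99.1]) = [58.105, 74.295, 78.567, 81.416, 99.1]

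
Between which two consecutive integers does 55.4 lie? 55 and 56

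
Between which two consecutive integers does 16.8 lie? 16 and 17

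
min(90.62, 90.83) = 90.62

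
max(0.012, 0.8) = 0.8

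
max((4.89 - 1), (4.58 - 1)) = 3.89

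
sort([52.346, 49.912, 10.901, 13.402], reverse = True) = [52.346, 49.912, 13.402, 10.901]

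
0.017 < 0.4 True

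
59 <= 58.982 False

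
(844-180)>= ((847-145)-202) True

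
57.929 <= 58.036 True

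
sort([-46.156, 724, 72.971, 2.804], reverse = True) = [724, 72.971, 2.804, -46.156]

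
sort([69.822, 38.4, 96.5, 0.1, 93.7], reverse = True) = [96.5, 93.7, 69.822, 38.4, 0.1]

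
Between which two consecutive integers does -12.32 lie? -13 and -12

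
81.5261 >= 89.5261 False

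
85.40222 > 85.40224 False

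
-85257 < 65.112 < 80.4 True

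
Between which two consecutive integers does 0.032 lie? 0 and 1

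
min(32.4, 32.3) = 32.3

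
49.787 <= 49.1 False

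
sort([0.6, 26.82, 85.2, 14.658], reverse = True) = [85.2, 26.82, 14.658, 0.6]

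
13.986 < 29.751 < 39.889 True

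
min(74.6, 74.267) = 74.267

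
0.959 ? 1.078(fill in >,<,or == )<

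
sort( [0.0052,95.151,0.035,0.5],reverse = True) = [95.151,0.5,0.035,0.0052]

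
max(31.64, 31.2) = 31.64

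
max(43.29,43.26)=43.29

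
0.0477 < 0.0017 False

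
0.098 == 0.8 False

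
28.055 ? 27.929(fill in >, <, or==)>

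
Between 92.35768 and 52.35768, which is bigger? 92.35768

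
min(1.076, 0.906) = 0.906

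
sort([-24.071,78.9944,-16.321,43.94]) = [-24.071,-16.321,43.94,78.9944]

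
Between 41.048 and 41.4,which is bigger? 41.4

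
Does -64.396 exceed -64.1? No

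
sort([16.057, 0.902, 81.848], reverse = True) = [81.848, 16.057, 0.902]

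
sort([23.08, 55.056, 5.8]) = [5.8, 23.08, 55.056]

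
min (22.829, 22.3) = 22.3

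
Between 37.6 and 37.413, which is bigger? 37.6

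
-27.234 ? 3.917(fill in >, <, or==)<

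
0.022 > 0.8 False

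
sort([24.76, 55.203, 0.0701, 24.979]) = [0.0701, 24.76, 24.979, 55.203]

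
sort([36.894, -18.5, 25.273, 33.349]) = [-18.5, 25.273, 33.349, 36.894]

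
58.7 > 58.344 True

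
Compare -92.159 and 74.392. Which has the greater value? 74.392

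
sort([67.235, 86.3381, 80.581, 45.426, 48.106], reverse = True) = [86.3381, 80.581, 67.235, 48.106, 45.426]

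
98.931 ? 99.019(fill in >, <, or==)<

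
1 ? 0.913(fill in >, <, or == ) >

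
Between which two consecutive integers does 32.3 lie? 32 and 33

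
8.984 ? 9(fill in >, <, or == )<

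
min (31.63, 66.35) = 31.63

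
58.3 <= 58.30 True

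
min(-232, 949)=-232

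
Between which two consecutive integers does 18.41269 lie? 18 and 19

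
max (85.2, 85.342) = 85.342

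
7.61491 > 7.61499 False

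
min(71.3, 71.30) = 71.3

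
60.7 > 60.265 True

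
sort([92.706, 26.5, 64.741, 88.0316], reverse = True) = [92.706, 88.0316, 64.741, 26.5]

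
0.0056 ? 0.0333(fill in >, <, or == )<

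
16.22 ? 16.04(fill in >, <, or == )>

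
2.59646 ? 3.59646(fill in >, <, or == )<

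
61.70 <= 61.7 True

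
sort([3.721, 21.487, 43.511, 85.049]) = [3.721, 21.487, 43.511, 85.049]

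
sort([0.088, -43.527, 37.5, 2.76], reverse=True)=[37.5, 2.76, 0.088, -43.527]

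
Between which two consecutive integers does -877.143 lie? -878 and -877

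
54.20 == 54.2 True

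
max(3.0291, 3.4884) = 3.4884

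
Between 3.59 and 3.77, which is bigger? 3.77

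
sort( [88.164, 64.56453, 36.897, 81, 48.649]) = [36.897, 48.649, 64.56453, 81, 88.164]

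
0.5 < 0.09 False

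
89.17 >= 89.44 False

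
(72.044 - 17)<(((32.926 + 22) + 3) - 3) False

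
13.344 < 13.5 True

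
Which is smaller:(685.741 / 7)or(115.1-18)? (115.1-18)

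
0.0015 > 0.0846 False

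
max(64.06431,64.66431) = 64.66431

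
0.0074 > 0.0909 False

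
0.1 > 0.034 True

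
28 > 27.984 True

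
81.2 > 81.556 False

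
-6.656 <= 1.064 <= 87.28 True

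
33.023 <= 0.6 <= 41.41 False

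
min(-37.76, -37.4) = -37.76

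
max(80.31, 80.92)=80.92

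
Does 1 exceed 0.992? Yes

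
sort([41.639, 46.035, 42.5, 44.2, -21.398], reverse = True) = [46.035, 44.2, 42.5, 41.639, -21.398]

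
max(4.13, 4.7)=4.7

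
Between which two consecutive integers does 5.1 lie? 5 and 6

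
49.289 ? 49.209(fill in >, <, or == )>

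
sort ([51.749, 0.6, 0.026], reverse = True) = [51.749, 0.6, 0.026]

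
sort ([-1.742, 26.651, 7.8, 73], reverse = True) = [73, 26.651, 7.8, -1.742]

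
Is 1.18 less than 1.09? No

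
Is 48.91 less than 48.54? No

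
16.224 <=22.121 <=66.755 True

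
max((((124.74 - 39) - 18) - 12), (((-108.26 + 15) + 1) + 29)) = 55.74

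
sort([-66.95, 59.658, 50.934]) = [-66.95, 50.934, 59.658]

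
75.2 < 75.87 True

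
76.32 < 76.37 True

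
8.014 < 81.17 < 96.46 True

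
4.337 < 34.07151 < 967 True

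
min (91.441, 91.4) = 91.4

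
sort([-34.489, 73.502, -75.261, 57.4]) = [-75.261, -34.489, 57.4, 73.502]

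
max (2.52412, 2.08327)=2.52412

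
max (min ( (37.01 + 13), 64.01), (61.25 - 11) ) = 50.25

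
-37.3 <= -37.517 False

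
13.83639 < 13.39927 False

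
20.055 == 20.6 False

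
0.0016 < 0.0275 True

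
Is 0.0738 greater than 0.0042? Yes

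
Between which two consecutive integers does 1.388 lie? 1 and 2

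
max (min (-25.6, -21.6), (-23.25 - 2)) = -25.25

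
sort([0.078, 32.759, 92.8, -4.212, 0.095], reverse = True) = [92.8, 32.759, 0.095, 0.078, -4.212]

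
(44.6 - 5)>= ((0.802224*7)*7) True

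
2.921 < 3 True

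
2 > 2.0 False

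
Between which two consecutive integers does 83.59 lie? 83 and 84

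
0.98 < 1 True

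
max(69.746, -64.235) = 69.746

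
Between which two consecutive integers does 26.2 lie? 26 and 27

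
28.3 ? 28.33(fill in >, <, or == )<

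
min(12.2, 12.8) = 12.2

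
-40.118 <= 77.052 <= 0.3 False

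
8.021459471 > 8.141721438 False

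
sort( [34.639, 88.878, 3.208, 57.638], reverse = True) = [88.878, 57.638, 34.639, 3.208]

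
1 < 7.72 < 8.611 True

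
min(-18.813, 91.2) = -18.813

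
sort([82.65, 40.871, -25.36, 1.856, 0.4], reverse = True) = [82.65, 40.871, 1.856, 0.4, -25.36]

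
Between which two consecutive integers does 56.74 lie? 56 and 57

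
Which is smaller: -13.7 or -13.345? -13.7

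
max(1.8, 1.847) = 1.847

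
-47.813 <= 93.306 True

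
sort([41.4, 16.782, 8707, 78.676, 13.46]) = [13.46, 16.782, 41.4, 78.676, 8707]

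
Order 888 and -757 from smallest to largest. -757, 888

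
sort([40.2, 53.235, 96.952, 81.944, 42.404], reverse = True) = [96.952, 81.944, 53.235, 42.404, 40.2]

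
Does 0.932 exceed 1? No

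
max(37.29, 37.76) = 37.76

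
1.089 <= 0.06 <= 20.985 False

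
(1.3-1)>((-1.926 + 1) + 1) True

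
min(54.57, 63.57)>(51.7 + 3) False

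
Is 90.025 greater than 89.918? Yes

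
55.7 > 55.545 True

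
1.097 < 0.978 False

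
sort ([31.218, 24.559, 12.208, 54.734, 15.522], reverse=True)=[54.734, 31.218, 24.559, 15.522, 12.208]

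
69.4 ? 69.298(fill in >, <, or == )>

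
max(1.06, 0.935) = 1.06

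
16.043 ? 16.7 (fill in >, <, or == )<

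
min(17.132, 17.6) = 17.132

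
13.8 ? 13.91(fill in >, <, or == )<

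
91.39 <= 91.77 True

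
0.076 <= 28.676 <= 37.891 True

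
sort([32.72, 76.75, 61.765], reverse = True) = [76.75, 61.765, 32.72]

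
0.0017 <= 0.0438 True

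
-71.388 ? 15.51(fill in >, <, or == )<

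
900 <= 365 False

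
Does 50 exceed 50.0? No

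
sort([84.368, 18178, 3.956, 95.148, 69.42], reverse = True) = [18178, 95.148, 84.368, 69.42, 3.956]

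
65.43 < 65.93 True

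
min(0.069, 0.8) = 0.069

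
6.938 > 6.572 True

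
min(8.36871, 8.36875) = 8.36871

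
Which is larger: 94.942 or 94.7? 94.942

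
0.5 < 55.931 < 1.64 False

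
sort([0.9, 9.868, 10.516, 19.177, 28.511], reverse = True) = [28.511, 19.177, 10.516, 9.868, 0.9]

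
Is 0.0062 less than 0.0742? Yes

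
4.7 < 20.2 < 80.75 True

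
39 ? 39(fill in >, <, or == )==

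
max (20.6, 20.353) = 20.6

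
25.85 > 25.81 True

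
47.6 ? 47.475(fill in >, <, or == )>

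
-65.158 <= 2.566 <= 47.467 True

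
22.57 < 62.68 True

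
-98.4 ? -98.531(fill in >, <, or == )>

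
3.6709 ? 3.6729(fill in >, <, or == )<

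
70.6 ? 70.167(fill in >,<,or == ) >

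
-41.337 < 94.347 True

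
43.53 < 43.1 False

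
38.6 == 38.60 True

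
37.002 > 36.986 True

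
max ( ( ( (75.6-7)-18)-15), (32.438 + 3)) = 35.6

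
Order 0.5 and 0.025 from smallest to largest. 0.025, 0.5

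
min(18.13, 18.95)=18.13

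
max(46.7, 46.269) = 46.7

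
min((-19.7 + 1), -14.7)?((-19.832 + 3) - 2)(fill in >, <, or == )>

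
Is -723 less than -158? Yes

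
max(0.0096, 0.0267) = 0.0267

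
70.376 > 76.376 False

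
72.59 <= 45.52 False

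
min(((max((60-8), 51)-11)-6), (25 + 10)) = 35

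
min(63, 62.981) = 62.981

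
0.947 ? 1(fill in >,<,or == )<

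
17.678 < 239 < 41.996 False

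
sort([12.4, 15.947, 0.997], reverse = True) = [15.947, 12.4, 0.997]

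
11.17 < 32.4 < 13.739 False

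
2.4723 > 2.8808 False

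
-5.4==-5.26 False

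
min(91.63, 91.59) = 91.59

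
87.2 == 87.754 False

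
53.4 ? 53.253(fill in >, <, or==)>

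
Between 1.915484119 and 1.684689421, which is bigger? 1.915484119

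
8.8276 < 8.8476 True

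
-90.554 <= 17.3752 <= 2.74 False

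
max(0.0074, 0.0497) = 0.0497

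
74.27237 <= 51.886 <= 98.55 False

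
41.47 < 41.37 False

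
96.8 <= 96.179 False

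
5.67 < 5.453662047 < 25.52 False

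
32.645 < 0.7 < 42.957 False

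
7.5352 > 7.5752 False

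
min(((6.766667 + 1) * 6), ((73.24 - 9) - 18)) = 46.24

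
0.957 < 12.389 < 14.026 True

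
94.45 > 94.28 True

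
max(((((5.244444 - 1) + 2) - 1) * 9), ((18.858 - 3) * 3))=47.574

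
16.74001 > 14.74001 True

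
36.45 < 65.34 True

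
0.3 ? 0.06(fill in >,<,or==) >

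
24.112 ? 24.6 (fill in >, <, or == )<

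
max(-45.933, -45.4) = -45.4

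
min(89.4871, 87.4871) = 87.4871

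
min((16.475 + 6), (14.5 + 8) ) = 22.475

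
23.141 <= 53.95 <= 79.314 True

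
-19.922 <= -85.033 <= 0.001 False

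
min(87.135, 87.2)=87.135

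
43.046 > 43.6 False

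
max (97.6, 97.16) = 97.6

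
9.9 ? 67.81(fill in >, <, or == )<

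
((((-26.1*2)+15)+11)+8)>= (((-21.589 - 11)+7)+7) True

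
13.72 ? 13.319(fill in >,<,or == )>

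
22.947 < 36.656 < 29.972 False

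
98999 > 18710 True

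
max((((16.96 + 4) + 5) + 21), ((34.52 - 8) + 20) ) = 46.96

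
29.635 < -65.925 False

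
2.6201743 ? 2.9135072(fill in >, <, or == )<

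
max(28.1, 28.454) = 28.454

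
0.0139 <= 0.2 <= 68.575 True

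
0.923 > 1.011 False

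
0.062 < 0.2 True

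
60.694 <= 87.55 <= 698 True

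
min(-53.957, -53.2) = -53.957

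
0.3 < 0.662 True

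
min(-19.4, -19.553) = -19.553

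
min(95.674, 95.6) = 95.6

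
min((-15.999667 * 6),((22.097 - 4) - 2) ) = -95.998002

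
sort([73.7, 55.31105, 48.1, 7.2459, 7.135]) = [7.135, 7.2459, 48.1, 55.31105, 73.7]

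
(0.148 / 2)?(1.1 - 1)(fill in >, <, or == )<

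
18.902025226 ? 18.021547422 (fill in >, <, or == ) >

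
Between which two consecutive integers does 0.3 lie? 0 and 1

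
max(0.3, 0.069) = 0.3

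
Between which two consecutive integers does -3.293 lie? -4 and -3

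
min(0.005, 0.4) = 0.005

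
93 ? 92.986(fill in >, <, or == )>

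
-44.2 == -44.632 False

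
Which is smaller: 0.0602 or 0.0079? 0.0079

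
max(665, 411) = 665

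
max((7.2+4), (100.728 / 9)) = 11.2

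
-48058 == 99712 False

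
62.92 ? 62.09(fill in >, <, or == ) >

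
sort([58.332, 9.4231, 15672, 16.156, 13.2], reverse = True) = [15672, 58.332, 16.156, 13.2, 9.4231]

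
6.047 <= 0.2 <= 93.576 False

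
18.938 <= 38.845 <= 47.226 True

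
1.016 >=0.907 True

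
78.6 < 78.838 True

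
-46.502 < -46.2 True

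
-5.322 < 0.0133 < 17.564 True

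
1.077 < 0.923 False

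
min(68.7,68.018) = 68.018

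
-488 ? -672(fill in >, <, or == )>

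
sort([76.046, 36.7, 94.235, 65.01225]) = [36.7, 65.01225, 76.046, 94.235]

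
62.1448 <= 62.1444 False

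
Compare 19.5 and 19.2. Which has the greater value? 19.5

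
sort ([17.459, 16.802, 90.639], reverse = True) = [90.639, 17.459, 16.802]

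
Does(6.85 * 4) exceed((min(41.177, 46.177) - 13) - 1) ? Yes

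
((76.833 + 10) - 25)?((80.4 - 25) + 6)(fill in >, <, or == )>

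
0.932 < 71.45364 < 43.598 False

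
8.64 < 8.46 False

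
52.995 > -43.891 True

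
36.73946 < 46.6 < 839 True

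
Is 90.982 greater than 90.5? Yes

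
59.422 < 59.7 True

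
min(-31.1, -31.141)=-31.141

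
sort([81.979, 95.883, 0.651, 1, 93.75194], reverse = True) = [95.883, 93.75194, 81.979, 1, 0.651]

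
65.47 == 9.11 False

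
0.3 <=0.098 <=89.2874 False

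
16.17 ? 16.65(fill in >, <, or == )<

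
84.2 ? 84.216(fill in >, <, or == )<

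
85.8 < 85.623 False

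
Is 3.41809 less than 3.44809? Yes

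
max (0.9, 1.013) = 1.013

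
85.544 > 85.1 True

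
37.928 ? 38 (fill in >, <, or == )<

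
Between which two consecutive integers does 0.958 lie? 0 and 1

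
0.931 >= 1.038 False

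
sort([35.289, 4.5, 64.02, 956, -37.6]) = [-37.6, 4.5, 35.289, 64.02, 956]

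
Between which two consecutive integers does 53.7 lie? 53 and 54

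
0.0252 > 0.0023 True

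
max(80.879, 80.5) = 80.879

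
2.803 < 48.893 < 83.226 True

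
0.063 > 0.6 False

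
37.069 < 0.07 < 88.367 False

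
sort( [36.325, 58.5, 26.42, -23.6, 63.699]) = [-23.6, 26.42, 36.325, 58.5, 63.699]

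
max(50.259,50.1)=50.259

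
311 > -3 True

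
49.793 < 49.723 False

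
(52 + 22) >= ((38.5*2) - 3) True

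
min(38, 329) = 38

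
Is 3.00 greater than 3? No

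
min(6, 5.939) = 5.939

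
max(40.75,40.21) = 40.75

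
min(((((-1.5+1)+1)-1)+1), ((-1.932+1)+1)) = 0.068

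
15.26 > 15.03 True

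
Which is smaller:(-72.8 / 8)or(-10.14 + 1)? (-10.14 + 1)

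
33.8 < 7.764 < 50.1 False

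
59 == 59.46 False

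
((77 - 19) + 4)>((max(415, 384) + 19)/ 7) False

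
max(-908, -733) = -733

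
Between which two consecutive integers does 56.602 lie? 56 and 57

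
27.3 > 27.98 False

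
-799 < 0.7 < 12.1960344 True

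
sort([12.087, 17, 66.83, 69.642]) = [12.087, 17, 66.83, 69.642]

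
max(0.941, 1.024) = 1.024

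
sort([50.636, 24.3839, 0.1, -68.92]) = [-68.92, 0.1, 24.3839, 50.636]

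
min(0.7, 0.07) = 0.07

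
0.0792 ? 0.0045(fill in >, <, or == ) >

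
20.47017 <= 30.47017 True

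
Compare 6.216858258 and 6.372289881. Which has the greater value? 6.372289881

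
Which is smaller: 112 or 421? 112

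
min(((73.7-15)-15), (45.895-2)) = 43.7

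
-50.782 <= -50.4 True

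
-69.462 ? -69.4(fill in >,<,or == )<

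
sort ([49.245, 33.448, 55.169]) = [33.448, 49.245, 55.169]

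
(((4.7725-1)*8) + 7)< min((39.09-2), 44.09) False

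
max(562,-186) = 562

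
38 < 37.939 False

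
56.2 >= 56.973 False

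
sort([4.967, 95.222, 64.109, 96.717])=[4.967, 64.109, 95.222, 96.717]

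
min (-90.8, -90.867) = -90.867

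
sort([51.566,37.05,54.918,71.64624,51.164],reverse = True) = [71.64624,54.918,51.566,51.164,37.05]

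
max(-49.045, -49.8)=-49.045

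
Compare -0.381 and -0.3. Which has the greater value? -0.3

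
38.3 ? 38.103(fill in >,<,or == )>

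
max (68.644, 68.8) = 68.8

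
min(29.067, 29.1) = 29.067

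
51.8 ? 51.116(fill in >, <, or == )>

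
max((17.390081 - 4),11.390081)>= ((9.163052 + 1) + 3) True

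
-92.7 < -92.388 True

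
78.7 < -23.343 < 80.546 False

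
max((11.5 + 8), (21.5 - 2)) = 19.5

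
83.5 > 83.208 True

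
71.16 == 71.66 False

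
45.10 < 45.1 False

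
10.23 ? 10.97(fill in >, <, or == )<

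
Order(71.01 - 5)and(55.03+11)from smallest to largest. (71.01 - 5), (55.03+11)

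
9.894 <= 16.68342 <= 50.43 True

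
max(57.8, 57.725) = 57.8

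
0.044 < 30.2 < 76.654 True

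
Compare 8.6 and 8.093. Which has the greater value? 8.6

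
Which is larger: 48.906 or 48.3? 48.906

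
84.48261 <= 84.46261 False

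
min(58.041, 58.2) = 58.041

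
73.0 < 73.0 False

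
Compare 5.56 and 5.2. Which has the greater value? 5.56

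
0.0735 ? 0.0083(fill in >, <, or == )>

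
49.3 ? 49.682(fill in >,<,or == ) <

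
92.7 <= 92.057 False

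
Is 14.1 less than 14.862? Yes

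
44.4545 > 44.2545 True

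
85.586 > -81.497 True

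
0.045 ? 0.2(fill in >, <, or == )<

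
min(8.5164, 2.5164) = 2.5164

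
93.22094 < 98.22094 True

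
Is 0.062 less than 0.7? Yes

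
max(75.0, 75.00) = 75.00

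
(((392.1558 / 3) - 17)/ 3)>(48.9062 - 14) True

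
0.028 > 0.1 False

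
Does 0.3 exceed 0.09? Yes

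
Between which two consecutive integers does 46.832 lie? 46 and 47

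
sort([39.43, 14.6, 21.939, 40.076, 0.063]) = [0.063, 14.6, 21.939, 39.43, 40.076]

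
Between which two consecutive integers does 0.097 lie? 0 and 1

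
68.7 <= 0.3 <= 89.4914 False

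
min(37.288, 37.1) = 37.1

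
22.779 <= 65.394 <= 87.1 True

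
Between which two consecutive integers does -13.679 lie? -14 and -13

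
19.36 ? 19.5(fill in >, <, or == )<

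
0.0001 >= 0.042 False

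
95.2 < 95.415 True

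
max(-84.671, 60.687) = 60.687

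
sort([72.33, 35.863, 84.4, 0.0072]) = [0.0072, 35.863, 72.33, 84.4]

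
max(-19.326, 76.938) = 76.938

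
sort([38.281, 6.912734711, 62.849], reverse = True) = [62.849, 38.281, 6.912734711]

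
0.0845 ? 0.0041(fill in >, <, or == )>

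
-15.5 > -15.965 True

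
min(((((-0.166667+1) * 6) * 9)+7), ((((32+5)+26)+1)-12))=51.999982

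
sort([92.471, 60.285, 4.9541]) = [4.9541, 60.285, 92.471]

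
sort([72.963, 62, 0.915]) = [0.915, 62, 72.963]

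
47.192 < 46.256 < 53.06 False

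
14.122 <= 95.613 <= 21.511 False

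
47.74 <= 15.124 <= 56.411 False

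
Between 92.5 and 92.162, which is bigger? 92.5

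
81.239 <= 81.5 True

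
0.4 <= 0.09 False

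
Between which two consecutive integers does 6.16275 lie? 6 and 7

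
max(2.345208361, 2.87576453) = 2.87576453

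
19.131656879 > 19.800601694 False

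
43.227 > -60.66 True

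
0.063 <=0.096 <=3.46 True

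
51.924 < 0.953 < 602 False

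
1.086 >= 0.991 True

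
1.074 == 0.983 False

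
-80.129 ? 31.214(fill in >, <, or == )<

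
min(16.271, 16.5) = 16.271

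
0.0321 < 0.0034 False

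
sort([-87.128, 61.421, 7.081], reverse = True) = [61.421, 7.081, -87.128]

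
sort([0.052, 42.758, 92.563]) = [0.052, 42.758, 92.563]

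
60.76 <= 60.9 True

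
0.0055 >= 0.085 False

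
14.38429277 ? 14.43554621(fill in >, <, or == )<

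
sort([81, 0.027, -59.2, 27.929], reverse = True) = [81, 27.929, 0.027, -59.2]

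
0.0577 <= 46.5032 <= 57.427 True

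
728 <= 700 False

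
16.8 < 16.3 False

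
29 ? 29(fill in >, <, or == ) ==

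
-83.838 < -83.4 True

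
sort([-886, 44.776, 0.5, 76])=[-886, 0.5, 44.776, 76]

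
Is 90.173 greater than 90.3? No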